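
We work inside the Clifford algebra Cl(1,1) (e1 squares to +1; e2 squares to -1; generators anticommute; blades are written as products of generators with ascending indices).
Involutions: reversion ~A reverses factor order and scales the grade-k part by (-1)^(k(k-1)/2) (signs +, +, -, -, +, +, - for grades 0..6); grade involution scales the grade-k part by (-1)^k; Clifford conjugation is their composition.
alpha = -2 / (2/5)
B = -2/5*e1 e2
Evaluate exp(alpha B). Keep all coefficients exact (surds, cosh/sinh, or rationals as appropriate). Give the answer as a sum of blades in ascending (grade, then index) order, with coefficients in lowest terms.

B^2 = (-2/5)^2*(e1 e2)^2 = 4/25*(+1) = 4/25 (a basis 2-blade squares to minus the product of its generators' squares).
B^2 = 4/25 — a positive square means the series sums to a boost: l = 2/5, alpha*l = -2, so exp(alpha B) = cosh(-2) + (sinh(-2)/(2/5))*B = cosh(2) + (-5*sinh(2)/2)*B.
Answer: cosh(2) + sinh(2)*e1 e2


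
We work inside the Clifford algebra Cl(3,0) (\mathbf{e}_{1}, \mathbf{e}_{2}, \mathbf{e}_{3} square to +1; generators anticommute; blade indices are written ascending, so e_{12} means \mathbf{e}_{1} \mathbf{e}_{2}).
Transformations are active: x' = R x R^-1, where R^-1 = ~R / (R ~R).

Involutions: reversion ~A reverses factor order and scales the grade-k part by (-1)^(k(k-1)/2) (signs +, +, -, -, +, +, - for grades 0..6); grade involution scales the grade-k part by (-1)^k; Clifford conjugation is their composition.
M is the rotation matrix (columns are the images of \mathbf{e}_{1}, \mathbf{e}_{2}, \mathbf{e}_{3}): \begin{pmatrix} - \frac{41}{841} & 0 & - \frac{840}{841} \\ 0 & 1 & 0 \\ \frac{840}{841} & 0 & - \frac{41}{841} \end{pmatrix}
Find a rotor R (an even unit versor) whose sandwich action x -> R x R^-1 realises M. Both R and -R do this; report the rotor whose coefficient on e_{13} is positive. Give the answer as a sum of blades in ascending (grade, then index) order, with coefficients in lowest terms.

Method: write R = a + b12*e_{12} + b13*e_{13} + b23*e_{23} with a^2 + b12^2 + b13^2 + b23^2 = 1 (so R^-1 = ~R). Expanding the columns R e_j ~R gives tr M = 4a^2 - 1 and, from the antisymmetric part, M21 - M12 = -4a*b12, M13 - M31 = 4a*b13, M32 - M23 = -4a*b23.
Here tr M = \frac{759}{841}, so a^2 = (1 + tr M)/4 = \frac{400}{841} and a = ±\frac{20}{29}. Taking a = \frac{20}{29}: M21 - M12 = 0, M13 - M31 = -\frac{1680}{841}, M32 - M23 = 0, giving b12 = 0, b13 = -\frac{21}{29}, b23 = 0, i.e. R = \frac{20}{29} - \frac{21}{29} e_{13}.
Its e_{13} coefficient is negative, so report the other preimage -R.
Answer: -\frac{20}{29} + \frac{21}{29} e_{13}. Recall the cover is two-to-one: with M of trace \frac{759}{841}, both preimages act alike, and the stated e_{13} sign chooses the sheet.


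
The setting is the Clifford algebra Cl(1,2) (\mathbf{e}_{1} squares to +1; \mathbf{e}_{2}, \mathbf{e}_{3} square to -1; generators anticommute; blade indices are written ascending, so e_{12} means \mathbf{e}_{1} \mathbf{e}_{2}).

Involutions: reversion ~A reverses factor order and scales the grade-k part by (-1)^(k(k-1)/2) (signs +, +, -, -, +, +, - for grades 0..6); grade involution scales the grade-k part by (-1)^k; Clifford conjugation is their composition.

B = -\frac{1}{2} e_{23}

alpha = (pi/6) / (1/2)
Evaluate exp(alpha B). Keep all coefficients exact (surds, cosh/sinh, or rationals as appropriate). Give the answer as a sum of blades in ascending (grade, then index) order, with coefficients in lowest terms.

B^2 = (-\frac{1}{2})^2*(e_{23})^2 = \frac{1}{4}*(-1) = -\frac{1}{4} (a basis 2-blade squares to minus the product of its generators' squares).
B^2 = -\frac{1}{4} — a negative square means the series sums to a rotation: l = \frac{1}{2}, alpha*l = \frac{\pi}{6}, so exp(alpha B) = cos(\frac{\pi}{6}) + (sin(\frac{\pi}{6})/(\frac{1}{2}))*B = \frac{\sqrt{3}}{2} + (1)*B.
Answer: \frac{\sqrt{3}}{2} - \frac{1}{2} e_{23}


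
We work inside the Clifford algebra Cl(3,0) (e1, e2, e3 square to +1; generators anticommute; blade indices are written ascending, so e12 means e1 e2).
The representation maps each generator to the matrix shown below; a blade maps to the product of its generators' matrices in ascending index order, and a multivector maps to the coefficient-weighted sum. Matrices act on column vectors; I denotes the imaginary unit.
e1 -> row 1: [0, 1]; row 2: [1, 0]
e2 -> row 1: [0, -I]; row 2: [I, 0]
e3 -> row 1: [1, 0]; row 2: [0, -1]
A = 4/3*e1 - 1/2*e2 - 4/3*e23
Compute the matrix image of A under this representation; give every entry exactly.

Bivector images (products of the table entries): rho(e23) = rho(e2)rho(e3) = row 1: [0, I]; row 2: [I, 0].
M = (4/3)*rho(e1) + (-1/2)*rho(e2) + (-4/3)*rho(e23), summed entrywise:
Answer: row 1: [0, 4/3 - 5*I/6]; row 2: [4/3 - 11*I/6, 0]


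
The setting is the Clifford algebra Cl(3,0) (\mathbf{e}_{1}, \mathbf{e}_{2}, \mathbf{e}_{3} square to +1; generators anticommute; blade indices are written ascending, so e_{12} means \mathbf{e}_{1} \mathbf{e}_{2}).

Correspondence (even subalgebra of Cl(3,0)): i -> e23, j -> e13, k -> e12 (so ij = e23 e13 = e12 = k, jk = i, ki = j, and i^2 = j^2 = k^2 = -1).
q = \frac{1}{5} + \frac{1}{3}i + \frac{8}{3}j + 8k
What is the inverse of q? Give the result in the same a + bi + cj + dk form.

In blades: q = \frac{1}{5} + 8 e_{12} + \frac{8}{3} e_{13} + \frac{1}{3} e_{23}.
With qbar = \frac{1}{5} - 8 e_{12} - \frac{8}{3} e_{13} - \frac{1}{3} e_{23} (scalar fixed, mapped units negated), q qbar = \frac{16034}{225} (the sum of squared coefficients), so q^-1 = qbar / (\frac{16034}{225}) = \frac{45}{16034} - \frac{900}{8017} e_{12} - \frac{300}{8017} e_{13} - \frac{75}{16034} e_{23}; translating back:
Answer: \frac{45}{16034} - \frac{75}{16034}i - \frac{300}{8017}j - \frac{900}{8017}k


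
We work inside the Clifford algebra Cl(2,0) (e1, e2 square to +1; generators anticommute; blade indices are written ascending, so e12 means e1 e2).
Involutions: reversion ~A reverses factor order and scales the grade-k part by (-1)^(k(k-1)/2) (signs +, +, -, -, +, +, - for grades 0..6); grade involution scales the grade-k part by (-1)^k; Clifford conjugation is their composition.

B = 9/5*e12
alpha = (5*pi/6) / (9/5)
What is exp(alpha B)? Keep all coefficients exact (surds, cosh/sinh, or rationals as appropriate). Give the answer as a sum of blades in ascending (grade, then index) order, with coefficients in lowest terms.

B^2 = (9/5)^2*(e12)^2 = 81/25*(-1) = -81/25 (a basis 2-blade squares to minus the product of its generators' squares).
B^2 = -81/25 — a negative square means the series sums to a rotation: l = 9/5, alpha*l = 5*pi/6, so exp(alpha B) = cos(5*pi/6) + (sin(5*pi/6)/(9/5))*B = -sqrt(3)/2 + (5/18)*B.
Answer: -sqrt(3)/2 + 1/2*e12


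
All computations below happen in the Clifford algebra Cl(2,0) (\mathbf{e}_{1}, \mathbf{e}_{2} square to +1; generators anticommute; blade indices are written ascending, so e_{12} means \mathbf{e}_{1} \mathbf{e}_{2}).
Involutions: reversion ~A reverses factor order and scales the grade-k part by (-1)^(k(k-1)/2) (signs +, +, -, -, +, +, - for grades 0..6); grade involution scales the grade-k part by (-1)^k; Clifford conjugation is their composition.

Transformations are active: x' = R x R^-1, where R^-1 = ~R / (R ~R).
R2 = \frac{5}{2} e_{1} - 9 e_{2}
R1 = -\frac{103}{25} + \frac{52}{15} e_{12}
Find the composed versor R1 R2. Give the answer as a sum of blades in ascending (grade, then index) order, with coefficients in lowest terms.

Distribute over the terms of R1 (each basis-blade product reordered to ascending indices, repeated generators contracted through their squares):
(-\frac{103}{25}) R2 = -\frac{103}{10} e_{1} + \frac{927}{25} e_{2}
(\frac{52}{15} e_{12}) R2 = -\frac{156}{5} e_{1} - \frac{26}{3} e_{2}
Summing the partial products and collecting blades:
Answer: -\frac{83}{2} e_{1} + \frac{2131}{75} e_{2}


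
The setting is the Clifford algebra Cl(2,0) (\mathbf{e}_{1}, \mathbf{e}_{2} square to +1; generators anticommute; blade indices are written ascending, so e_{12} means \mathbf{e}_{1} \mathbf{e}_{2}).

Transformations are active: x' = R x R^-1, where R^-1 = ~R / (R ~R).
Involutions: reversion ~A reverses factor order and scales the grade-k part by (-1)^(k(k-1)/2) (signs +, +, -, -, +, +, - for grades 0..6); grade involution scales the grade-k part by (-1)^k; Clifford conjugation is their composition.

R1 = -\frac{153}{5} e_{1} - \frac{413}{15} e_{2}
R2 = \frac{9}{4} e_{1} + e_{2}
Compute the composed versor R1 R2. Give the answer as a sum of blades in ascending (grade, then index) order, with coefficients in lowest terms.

Distribute over the terms of R1 (each basis-blade product reordered to ascending indices, repeated generators contracted through their squares):
(-\frac{153}{5} e_{1}) R2 = -\frac{1377}{20} - \frac{153}{5} e_{12}
(-\frac{413}{15} e_{2}) R2 = -\frac{413}{15} + \frac{1239}{20} e_{12}
Summing the partial products and collecting blades:
Answer: -\frac{5783}{60} + \frac{627}{20} e_{12}


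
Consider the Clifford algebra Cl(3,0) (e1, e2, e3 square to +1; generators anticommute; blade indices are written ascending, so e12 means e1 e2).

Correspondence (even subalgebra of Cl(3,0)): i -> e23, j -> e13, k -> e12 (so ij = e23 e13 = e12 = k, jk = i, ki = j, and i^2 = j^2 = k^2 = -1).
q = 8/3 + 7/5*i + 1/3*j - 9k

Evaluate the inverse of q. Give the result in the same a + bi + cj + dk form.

In blades: q = 8/3 - 9*e12 + 1/3*e13 + 7/5*e23.
With qbar = 8/3 + 9*e12 - 1/3*e13 - 7/5*e23 (scalar fixed, mapped units negated), q qbar = 20291/225 (the sum of squared coefficients), so q^-1 = qbar / (20291/225) = 600/20291 + 2025/20291*e12 - 75/20291*e13 - 315/20291*e23; translating back:
Answer: 600/20291 - 315/20291*i - 75/20291*j + 2025/20291*k


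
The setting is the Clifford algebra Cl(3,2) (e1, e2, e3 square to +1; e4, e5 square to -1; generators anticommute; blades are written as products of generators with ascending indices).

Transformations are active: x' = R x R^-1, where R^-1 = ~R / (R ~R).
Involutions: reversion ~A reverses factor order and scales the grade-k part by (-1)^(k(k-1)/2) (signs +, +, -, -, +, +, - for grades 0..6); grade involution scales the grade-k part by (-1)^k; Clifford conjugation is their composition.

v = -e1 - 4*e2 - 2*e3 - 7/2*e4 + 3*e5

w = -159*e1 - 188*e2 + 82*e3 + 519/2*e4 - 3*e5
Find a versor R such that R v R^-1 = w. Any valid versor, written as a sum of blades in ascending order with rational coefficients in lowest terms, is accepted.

R = v + w = -160*e1 - 192*e2 + 80*e3 + 256*e4 works: the equal norms (-1/4) guarantee its sandwich swaps v into w.
Answer: -160*e1 - 192*e2 + 80*e3 + 256*e4


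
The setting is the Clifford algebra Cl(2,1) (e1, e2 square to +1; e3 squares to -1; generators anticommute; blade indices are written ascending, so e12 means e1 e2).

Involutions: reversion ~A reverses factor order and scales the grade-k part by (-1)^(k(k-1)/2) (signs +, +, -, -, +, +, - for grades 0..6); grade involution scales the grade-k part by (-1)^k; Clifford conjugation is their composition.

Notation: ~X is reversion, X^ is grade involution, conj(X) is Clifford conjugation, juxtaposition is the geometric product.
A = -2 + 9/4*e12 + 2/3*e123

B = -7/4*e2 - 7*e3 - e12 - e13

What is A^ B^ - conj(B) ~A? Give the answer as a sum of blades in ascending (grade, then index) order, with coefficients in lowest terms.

first term: 9/4 + 63/16*e1 - 25/6*e2 - 44/3*e3 + 20/3*e12 + 19/6*e13 + 9/4*e23 + 63/4*e123
second term: 9/4 + 63/16*e1 - 17/6*e2 - 40/3*e3 + 8/3*e12 - 5/6*e13 - 9/4*e23 - 63/4*e123
Answer: -4/3*e2 - 4/3*e3 + 4*e12 + 4*e13 + 9/2*e23 + 63/2*e123


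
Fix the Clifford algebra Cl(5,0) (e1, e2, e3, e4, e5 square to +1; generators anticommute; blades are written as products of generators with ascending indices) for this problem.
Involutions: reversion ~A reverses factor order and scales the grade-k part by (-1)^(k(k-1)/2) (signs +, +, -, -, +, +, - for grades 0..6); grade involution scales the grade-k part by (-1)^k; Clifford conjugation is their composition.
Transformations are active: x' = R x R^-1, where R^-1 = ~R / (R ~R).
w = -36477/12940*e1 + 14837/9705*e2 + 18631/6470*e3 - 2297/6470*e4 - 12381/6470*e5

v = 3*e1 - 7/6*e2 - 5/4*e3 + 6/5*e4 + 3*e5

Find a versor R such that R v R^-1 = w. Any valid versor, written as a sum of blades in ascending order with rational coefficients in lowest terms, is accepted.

Why this works: both vectors square to 80509/3600, so q(v) = q(w) and R = v + w = 2343/12940*e1 + 2343/6470*e2 + 21087/12940*e3 + 5467/6470*e4 + 7029/6470*e5 carries v to w — its own direction survives, the complement (v - w)/2 flips.
Answer: 2343/12940*e1 + 2343/6470*e2 + 21087/12940*e3 + 5467/6470*e4 + 7029/6470*e5


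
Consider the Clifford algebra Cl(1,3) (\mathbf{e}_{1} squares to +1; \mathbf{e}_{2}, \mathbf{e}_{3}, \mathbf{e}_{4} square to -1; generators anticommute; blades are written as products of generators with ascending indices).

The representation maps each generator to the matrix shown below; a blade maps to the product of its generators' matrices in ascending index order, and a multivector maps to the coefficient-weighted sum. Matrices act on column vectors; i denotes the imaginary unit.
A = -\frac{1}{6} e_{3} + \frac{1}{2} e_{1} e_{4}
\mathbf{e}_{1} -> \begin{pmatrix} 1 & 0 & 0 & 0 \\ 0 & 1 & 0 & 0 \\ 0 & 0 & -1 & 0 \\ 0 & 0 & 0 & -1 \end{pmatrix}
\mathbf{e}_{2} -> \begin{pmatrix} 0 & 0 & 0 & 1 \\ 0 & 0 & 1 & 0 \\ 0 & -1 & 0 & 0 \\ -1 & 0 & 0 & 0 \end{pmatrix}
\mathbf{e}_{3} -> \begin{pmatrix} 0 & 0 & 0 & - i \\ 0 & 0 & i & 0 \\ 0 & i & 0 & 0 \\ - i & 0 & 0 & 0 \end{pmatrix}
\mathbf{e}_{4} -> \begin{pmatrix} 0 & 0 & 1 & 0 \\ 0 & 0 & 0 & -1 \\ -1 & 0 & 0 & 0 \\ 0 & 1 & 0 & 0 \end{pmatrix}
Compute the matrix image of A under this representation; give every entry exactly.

Bivector images (products of the table entries): rho(e_{1} e_{4}) = rho(\mathbf{e}_{1})rho(\mathbf{e}_{4}) = \begin{pmatrix} 0 & 0 & 1 & 0 \\ 0 & 0 & 0 & -1 \\ 1 & 0 & 0 & 0 \\ 0 & -1 & 0 & 0 \end{pmatrix}.
M = (-\frac{1}{6})*rho(e_{3}) + (\frac{1}{2})*rho(e_{1} e_{4}), summed entrywise:
Answer: \begin{pmatrix} 0 & 0 & \frac{1}{2} & \frac{i}{6} \\ 0 & 0 & - \frac{i}{6} & - \frac{1}{2} \\ \frac{1}{2} & - \frac{i}{6} & 0 & 0 \\ \frac{i}{6} & - \frac{1}{2} & 0 & 0 \end{pmatrix}


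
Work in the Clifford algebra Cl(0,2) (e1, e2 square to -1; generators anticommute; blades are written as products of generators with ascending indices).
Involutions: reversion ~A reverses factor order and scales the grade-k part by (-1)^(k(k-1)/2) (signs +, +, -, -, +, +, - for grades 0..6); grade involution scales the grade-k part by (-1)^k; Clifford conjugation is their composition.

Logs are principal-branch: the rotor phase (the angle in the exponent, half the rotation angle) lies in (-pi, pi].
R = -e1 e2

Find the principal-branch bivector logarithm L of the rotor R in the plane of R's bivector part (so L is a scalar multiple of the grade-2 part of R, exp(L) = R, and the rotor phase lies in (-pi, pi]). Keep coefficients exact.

The scalar part of R is 0, and that scalar determines the rotor phase on the principal branch; recovering the unit plane as bivector-part over sine of the phase gives L = phase * plane.
Concretely: cos(phase) = 0 gives phase = ±pi/2, and since phase/sin(phase) is even the sign is immaterial: L = (phase/sin(phase)) * <R>_2 = (pi/2) * <R>_2.
Answer: -pi/2*e1 e2


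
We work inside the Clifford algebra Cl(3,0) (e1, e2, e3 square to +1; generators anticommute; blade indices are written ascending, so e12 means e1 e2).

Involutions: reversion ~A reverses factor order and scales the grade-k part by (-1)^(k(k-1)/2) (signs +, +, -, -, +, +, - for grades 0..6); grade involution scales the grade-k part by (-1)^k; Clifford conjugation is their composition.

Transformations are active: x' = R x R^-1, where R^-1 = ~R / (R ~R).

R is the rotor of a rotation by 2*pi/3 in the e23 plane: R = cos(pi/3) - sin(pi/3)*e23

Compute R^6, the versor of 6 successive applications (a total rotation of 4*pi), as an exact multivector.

Because a rotor carries half the rotation angle, composing 6 copies of this e23-plane rotor multiplies the phase: 6*(pi/3) = 2*pi, hence R^6 = cos(2*pi) - sin(2*pi)*e23.
cos(2*pi) = 1 and sin(2*pi) = 0, so R^6 = 1. The total rotation 4*pi is 2 full turns, so every vector returns to itself, yet the rotor is +1, back on the identity sheet (an even number of 2*pi turns).
Answer: 1


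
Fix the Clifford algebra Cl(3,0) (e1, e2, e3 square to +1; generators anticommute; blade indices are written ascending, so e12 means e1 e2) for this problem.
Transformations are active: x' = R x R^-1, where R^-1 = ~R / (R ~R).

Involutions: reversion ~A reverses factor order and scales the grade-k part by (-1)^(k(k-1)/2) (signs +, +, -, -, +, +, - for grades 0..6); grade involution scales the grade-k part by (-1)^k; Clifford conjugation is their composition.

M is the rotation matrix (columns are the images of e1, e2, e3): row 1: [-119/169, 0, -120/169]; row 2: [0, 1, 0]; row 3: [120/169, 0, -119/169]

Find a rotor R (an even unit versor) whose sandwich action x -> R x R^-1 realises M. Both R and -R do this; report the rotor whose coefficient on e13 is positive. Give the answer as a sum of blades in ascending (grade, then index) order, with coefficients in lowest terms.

Method: write R = a + b12*e12 + b13*e13 + b23*e23 with a^2 + b12^2 + b13^2 + b23^2 = 1 (so R^-1 = ~R). Expanding the columns R e_j ~R gives tr M = 4a^2 - 1 and, from the antisymmetric part, M21 - M12 = -4a*b12, M13 - M31 = 4a*b13, M32 - M23 = -4a*b23.
Here tr M = -69/169, so a^2 = (1 + tr M)/4 = 25/169 and a = ±5/13. Taking a = 5/13: M21 - M12 = 0, M13 - M31 = -240/169, M32 - M23 = 0, giving b12 = 0, b13 = -12/13, b23 = 0, i.e. R = 5/13 - 12/13*e13.
Its e13 coefficient is negative, so report the other preimage -R.
Answer: -5/13 + 12/13*e13. Key observation: the double cover Spin(3) -> SO(3) sends R and -R to the same matrix (trace -69/169 here), so the stated sign of the e13 coefficient is what selects one sheet.


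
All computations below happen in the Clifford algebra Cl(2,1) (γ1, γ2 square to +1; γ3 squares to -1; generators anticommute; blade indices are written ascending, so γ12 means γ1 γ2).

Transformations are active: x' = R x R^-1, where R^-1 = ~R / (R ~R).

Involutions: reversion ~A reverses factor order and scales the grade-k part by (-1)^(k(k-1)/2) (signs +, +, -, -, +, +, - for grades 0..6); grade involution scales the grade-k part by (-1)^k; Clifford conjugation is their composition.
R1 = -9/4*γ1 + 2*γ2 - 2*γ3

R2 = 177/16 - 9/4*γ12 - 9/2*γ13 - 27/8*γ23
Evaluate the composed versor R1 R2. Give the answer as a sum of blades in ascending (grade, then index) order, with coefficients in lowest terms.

Distribute over the terms of R1 (each basis-blade product reordered to ascending indices, repeated generators contracted through their squares):
(-9/4*γ1) R2 = -1593/64*γ1 + 81/16*γ2 + 81/8*γ3 + 243/32*γ123
(2*γ2) R2 = 9/2*γ1 + 177/8*γ2 - 27/4*γ3 + 9*γ123
(-2*γ3) R2 = 9*γ1 + 27/4*γ2 - 177/8*γ3 + 9/2*γ123
Summing the partial products and collecting blades:
Answer: -729/64*γ1 + 543/16*γ2 - 75/4*γ3 + 675/32*γ123


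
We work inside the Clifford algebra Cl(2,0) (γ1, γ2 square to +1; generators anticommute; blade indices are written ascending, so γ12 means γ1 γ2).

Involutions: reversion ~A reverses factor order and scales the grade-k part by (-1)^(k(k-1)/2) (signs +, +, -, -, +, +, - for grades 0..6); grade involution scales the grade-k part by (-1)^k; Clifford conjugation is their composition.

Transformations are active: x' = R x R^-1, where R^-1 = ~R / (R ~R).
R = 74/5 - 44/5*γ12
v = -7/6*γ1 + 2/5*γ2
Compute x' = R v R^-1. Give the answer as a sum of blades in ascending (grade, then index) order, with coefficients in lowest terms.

~R = 74/5 + 44/5*γ12, and R ~R = 7412/25, so R^-1 = ~R / (7412/25).
R v = -1559/75*γ1 - 326/75*γ2
Answer: -16837/18530*γ1 - 4636/5559*γ2


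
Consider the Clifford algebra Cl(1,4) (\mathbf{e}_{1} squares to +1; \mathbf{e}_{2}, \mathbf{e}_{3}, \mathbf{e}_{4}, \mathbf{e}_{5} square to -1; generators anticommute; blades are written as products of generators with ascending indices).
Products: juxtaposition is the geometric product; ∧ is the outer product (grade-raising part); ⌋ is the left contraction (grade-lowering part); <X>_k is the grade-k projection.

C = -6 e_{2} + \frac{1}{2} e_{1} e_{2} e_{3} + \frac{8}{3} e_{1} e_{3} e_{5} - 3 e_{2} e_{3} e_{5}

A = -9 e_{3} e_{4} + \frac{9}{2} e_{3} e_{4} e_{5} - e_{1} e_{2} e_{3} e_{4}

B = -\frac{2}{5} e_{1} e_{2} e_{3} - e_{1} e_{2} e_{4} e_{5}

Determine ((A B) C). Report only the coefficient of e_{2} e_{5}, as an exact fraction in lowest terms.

step 1: \frac{2}{5} e_{4} - e_{3} e_{5} + \frac{9}{2} e_{1} e_{2} e_{3} + \frac{18}{5} e_{1} e_{2} e_{4} - 9 e_{1} e_{2} e_{3} e_{5} + \frac{9}{5} e_{1} e_{2} e_{4} e_{5}
step 2: -\frac{9}{4} + \frac{89}{3} e_{1} - 27 e_{2} - \frac{9}{2} e_{5} - 27 e_{1} e_{3} - \frac{108}{5} e_{1} e_{4} + \frac{27}{2} e_{1} e_{5} + \frac{12}{5} e_{2} e_{4} - 12 e_{2} e_{5} - \frac{9}{5} e_{3} e_{4} - \frac{1}{2} e_{1} e_{2} e_{5} - \frac{27}{5} e_{1} e_{3} e_{4} - 54 e_{1} e_{3} e_{5} + \frac{54}{5} e_{1} e_{4} e_{5} + \frac{24}{5} e_{2} e_{3} e_{4} + 6 e_{2} e_{3} e_{5} + \frac{9}{10} e_{3} e_{4} e_{5} - \frac{1}{5} e_{1} e_{2} e_{3} e_{4} + \frac{178}{15} e_{1} e_{3} e_{4} e_{5} - \frac{54}{5} e_{2} e_{3} e_{4} e_{5}
Answer: -12


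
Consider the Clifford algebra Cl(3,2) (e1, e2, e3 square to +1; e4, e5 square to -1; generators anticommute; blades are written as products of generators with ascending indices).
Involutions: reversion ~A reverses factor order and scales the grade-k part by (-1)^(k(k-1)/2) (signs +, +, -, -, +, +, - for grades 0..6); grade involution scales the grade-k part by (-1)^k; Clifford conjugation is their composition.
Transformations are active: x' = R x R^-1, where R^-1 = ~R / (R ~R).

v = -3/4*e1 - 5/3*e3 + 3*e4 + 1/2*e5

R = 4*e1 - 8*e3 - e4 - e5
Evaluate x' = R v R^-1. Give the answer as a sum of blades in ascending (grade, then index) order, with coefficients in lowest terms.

~R = 4*e1 - 8*e3 - e4 - e5, and R ~R = 78, so R^-1 = ~R / (78).
R v = 83/6 - 38/3*e1 e3 + 45/4*e1 e4 + 5/4*e1 e5 - 77/3*e3 e4 - 17/3*e3 e5 + 5/2*e4 e5
Answer: 1015/468*e1 - 137/117*e3 - 785/234*e4 - 100/117*e5


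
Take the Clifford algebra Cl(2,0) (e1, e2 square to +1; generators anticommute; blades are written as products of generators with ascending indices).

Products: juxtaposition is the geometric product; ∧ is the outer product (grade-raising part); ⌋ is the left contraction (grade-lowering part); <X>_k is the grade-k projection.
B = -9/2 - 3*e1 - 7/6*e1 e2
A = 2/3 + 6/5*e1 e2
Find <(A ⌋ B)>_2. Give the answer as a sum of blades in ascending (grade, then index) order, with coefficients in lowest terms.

step 1: -8/5 - 2*e1 - 7/9*e1 e2
step 2: -7/9*e1 e2
Answer: -7/9*e1 e2


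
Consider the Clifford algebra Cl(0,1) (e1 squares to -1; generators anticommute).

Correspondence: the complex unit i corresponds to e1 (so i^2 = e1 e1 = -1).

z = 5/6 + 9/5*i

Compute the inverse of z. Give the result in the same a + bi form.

In blades: z = 5/6 + 9/5*e1.
With qbar = 5/6 - 9/5*e1 (scalar fixed, mapped units negated), z qbar = 3541/900 (the sum of squared coefficients), so z^-1 = qbar / (3541/900) = 750/3541 - 1620/3541*e1; translating back:
Answer: 750/3541 - 1620/3541*i


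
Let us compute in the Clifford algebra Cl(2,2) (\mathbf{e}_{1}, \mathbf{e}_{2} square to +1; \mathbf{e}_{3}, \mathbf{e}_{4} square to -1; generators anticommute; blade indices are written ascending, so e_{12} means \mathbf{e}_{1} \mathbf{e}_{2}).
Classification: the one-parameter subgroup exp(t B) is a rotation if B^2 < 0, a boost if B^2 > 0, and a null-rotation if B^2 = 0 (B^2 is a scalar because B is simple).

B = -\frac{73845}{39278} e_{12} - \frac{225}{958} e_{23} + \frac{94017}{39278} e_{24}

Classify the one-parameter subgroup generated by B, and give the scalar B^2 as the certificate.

B^2 term by term: the squares give (-\frac{73845}{39278})^2*(e_{12})^2 + (-\frac{225}{958})^2*(e_{23})^2 + (\frac{94017}{39278})^2*(e_{24})^2 = \frac{5453084025}{1542761284}*(-1) + \frac{50625}{917764}*(+1) + \frac{8839196289}{1542761284}*(+1) = \frac{9}{4} (each basis 2-blade squares to minus the product of its generators' squares); cross terms between blades sharing an index anticommute and cancel. So B^2 = \frac{9}{4}.
Answer: boost, certificate B^2 = \frac{9}{4}. Key observation: B^2 = \frac{9}{4} is a conjugation invariant, so its sign decides the class regardless of the surface form of B.


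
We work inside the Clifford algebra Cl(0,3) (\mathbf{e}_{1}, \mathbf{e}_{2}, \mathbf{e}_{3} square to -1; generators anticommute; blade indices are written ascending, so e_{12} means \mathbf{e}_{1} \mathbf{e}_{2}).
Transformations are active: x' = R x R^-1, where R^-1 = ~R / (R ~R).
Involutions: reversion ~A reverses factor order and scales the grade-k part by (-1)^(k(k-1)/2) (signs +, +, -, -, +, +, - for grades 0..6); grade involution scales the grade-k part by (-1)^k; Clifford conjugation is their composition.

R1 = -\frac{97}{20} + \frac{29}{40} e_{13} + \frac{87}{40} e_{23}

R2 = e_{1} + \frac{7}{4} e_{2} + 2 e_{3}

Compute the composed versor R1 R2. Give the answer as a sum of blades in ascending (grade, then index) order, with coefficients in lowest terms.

Distribute over the terms of R1 (each basis-blade product reordered to ascending indices, repeated generators contracted through their squares):
(-\frac{97}{20}) R2 = -\frac{97}{20} e_{1} - \frac{679}{80} e_{2} - \frac{97}{10} e_{3}
(\frac{29}{40} e_{13}) R2 = -\frac{29}{20} e_{1} + \frac{29}{40} e_{3} - \frac{203}{160} e_{123}
(\frac{87}{40} e_{23}) R2 = -\frac{87}{20} e_{2} + \frac{609}{160} e_{3} + \frac{87}{40} e_{123}
Summing the partial products and collecting blades:
Answer: -\frac{63}{10} e_{1} - \frac{1027}{80} e_{2} - \frac{827}{160} e_{3} + \frac{29}{32} e_{123}


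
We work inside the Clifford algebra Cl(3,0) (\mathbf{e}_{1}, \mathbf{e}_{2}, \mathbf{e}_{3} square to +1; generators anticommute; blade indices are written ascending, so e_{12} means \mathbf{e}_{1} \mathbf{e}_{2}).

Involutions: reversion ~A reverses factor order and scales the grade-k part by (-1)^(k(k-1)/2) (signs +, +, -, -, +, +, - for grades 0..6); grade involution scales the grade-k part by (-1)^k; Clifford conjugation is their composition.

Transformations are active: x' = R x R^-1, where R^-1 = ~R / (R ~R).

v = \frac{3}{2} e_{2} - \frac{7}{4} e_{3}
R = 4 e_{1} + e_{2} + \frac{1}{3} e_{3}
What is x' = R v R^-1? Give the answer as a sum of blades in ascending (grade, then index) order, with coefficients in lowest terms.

~R = 4 e_{1} + e_{2} + \frac{1}{3} e_{3}, and R ~R = \frac{154}{9}, so R^-1 = ~R / (\frac{154}{9}).
R v = \frac{11}{12} + 6 e_{12} - 7 e_{13} - \frac{9}{4} e_{23}
Answer: \frac{3}{7} e_{1} - \frac{39}{28} e_{2} + \frac{25}{14} e_{3}


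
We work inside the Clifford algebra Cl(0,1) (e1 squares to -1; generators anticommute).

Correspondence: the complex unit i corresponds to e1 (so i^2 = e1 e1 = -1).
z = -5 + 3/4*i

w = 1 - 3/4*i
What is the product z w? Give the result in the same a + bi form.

In blades: z = -5 + 3/4*e1, w = 1 - 3/4*e1.
Distribute z over w term by term (generator squares from the signature, products reordered to ascending indices): (-5)*w = -5 + 15/4*e1; (3/4*e1)*w = 9/16 + 3/4*e1.
Sum: -71/16 + 9/2*e1; translating back through the correspondence:
Answer: -71/16 + 9/2*i


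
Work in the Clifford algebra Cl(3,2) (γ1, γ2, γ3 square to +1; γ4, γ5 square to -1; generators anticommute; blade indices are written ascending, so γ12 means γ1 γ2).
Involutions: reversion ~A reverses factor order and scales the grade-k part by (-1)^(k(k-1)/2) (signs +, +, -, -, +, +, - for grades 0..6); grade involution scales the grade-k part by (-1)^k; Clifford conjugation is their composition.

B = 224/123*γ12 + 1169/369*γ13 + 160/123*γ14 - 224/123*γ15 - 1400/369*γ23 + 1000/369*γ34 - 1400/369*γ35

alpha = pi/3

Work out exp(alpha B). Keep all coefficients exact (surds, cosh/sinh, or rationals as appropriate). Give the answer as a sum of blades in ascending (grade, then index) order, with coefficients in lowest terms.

B^2 term by term: the squares give (224/123)^2*(γ12)^2 + (1169/369)^2*(γ13)^2 + (160/123)^2*(γ14)^2 + (-224/123)^2*(γ15)^2 + (-1400/369)^2*(γ23)^2 + (1000/369)^2*(γ34)^2 + (-1400/369)^2*(γ35)^2 = 50176/15129*(-1) + 1366561/136161*(-1) + 25600/15129*(+1) + 50176/15129*(+1) + 1960000/136161*(-1) + 1000000/136161*(+1) + 1960000/136161*(+1) = -1 (each basis 2-blade squares to minus the product of its generators' squares); cross terms between blades sharing an index anticommute and cancel; the commuting (index-disjoint) pairs give grade-4 terms 2*c*c'*(blade product), which cancel blade by blade — γ1234: 448000/45387 - 448000/45387 = 0; γ1235: -627200/45387 + 627200/45387 = 0; γ1345: 448000/45387 - 448000/45387 = 0 — confirming B is simple. So B^2 = -1.
B^2 = -1 — since the square is negative, the closed form is circular: l = 1, alpha*l = pi/3, so exp(alpha B) = cos(pi/3) + (sin(pi/3)/1)*B = 1/2 + (sqrt(3)/2)*B.
Answer: 1/2 + 112*sqrt(3)/123*γ12 + 1169*sqrt(3)/738*γ13 + 80*sqrt(3)/123*γ14 - 112*sqrt(3)/123*γ15 - 700*sqrt(3)/369*γ23 + 500*sqrt(3)/369*γ34 - 700*sqrt(3)/369*γ35


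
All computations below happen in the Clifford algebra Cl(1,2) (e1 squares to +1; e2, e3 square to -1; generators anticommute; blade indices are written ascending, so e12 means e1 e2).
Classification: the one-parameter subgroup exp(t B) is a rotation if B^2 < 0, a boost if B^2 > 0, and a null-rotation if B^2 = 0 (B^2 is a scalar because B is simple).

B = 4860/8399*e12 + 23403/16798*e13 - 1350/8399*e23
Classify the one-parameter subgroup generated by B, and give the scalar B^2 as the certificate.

B^2 term by term: the squares give (4860/8399)^2*(e12)^2 + (23403/16798)^2*(e13)^2 + (-1350/8399)^2*(e23)^2 = 23619600/70543201*(+1) + 547700409/282172804*(+1) + 1822500/70543201*(-1) = 9/4 (each basis 2-blade squares to minus the product of its generators' squares); cross terms between blades sharing an index anticommute and cancel. So B^2 = 9/4.
Answer: boost, certificate B^2 = 9/4. Why this suffices: the scalar 9/4 survives any versor conjugation, so its sign alone determines the class however B is presented.


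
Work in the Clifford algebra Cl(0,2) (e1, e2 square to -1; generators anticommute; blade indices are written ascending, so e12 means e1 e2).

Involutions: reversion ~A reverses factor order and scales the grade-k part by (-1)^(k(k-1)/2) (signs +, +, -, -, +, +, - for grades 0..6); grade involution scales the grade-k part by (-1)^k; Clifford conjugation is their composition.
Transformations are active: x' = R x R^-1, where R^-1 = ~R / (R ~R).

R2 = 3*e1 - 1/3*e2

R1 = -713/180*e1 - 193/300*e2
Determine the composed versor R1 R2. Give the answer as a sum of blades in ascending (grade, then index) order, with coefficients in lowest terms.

Distribute over the terms of R1 (each basis-blade product reordered to ascending indices, repeated generators contracted through their squares):
(-713/180*e1) R2 = 713/60 + 713/540*e12
(-193/300*e2) R2 = -193/900 + 193/100*e12
Summing the partial products and collecting blades:
Answer: 5251/450 + 2194/675*e12


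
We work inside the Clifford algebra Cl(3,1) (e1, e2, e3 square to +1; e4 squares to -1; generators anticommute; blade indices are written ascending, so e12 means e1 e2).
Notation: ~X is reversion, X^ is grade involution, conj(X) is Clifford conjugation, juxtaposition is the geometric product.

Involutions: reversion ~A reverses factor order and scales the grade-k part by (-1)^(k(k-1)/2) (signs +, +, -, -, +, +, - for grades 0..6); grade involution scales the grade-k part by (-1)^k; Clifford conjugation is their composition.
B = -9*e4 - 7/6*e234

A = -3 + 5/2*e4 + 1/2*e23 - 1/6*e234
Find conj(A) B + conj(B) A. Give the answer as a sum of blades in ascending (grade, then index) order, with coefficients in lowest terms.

first term: -803/36 + 317/12*e4 - 53/12*e23 + 8*e234
second term: -803/36 - 317/12*e4 + 53/12*e23 + 8*e234
Answer: -803/18 + 16*e234


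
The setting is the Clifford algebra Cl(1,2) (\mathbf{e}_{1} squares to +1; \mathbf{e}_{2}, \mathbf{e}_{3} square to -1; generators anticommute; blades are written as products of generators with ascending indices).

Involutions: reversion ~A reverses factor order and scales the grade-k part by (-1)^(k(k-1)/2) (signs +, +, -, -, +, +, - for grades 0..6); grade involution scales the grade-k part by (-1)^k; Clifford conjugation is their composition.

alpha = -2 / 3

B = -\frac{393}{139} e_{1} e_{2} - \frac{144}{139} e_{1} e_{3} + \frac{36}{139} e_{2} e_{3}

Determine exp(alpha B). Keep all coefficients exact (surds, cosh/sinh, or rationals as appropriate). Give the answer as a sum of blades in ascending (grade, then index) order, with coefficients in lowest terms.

B^2 term by term: the squares give (-\frac{393}{139})^2*(e_{1} e_{2})^2 + (-\frac{144}{139})^2*(e_{1} e_{3})^2 + (\frac{36}{139})^2*(e_{2} e_{3})^2 = \frac{154449}{19321}*(+1) + \frac{20736}{19321}*(+1) + \frac{1296}{19321}*(-1) = 9 (each basis 2-blade squares to minus the product of its generators' squares); cross terms between blades sharing an index anticommute and cancel. So B^2 = 9.
B^2 = 9 — a positive square means the series sums to a boost: l = 3, alpha*l = -2, so exp(alpha B) = cosh(-2) + (sinh(-2)/3)*B = \cosh{\left(2 \right)} + (- \frac{\sinh{\left(2 \right)}}{3})*B.
Answer: \cosh{\left(2 \right)} + \frac{131 \sinh{\left(2 \right)}}{139} e_{1} e_{2} + \frac{48 \sinh{\left(2 \right)}}{139} e_{1} e_{3} - \frac{12 \sinh{\left(2 \right)}}{139} e_{2} e_{3}


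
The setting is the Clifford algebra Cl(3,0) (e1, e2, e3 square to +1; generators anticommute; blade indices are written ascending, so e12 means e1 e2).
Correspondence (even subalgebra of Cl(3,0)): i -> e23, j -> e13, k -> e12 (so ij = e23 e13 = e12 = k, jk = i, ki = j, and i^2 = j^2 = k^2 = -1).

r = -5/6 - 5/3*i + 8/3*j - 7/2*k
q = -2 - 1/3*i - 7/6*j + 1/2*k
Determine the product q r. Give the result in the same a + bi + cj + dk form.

In blades: q = -2 + 1/2*e12 - 7/6*e13 - 1/3*e23, r = -5/6 - 7/2*e12 + 8/3*e13 - 5/3*e23.
Distribute q over r term by term (generator squares from the signature, products reordered to ascending indices): (-2)*r = 5/3 + 7*e12 - 16/3*e13 + 10/3*e23; (1/2*e12)*r = 7/4 - 5/12*e12 - 5/6*e13 - 4/3*e23; (-7/6*e13)*r = 28/9 - 35/18*e12 + 35/36*e13 + 49/12*e23; (-1/3*e23)*r = -5/9 - 8/9*e12 - 7/6*e13 + 5/18*e23.
Sum: 215/36 + 15/4*e12 - 229/36*e13 + 229/36*e23; translating back through the correspondence:
Answer: 215/36 + 229/36*i - 229/36*j + 15/4*k


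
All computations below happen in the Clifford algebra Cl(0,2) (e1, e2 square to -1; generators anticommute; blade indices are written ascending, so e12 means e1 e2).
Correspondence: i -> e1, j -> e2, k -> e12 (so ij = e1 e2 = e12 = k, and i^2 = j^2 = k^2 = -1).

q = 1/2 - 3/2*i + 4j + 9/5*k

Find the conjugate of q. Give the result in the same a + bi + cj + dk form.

In blades: q = 1/2 - 3/2*e1 + 4*e2 + 9/5*e12.
Conjugation here is Clifford conjugation: the scalar is fixed and the grade-1 and grade-2 blades all flip sign, giving 1/2 + 3/2*e1 - 4*e2 - 9/5*e12; translating back:
Answer: 1/2 + 3/2*i - 4j - 9/5*k


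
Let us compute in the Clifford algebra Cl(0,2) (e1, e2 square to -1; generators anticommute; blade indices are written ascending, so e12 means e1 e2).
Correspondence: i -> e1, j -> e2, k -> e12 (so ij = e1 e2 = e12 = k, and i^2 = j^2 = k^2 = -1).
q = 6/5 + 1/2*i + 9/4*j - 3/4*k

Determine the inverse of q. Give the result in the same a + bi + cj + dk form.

In blades: q = 6/5 + 1/2*e1 + 9/4*e2 - 3/4*e12.
With qbar = 6/5 - 1/2*e1 - 9/4*e2 + 3/4*e12 (scalar fixed, mapped units negated), q qbar = 1463/200 (the sum of squared coefficients), so q^-1 = qbar / (1463/200) = 240/1463 - 100/1463*e1 - 450/1463*e2 + 150/1463*e12; translating back:
Answer: 240/1463 - 100/1463*i - 450/1463*j + 150/1463*k


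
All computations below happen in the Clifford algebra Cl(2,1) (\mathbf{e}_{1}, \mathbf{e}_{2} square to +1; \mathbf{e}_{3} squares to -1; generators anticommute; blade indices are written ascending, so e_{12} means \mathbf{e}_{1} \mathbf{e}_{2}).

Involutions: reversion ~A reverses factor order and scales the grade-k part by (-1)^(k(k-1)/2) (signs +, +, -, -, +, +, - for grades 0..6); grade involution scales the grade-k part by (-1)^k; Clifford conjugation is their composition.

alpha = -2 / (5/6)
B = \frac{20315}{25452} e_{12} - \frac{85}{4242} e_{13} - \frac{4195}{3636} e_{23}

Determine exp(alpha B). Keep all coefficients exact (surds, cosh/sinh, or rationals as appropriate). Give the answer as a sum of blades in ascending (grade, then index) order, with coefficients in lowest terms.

B^2 term by term: the squares give (\frac{20315}{25452})^2*(e_{12})^2 + (-\frac{85}{4242})^2*(e_{13})^2 + (-\frac{4195}{3636})^2*(e_{23})^2 = \frac{412699225}{647804304}*(-1) + \frac{7225}{17994564}*(+1) + \frac{17598025}{13220496}*(+1) = \frac{25}{36} (each basis 2-blade squares to minus the product of its generators' squares); cross terms between blades sharing an index anticommute and cancel. So B^2 = \frac{25}{36}.
B^2 = \frac{25}{36} — since the square is positive, the closed form is hyperbolic: l = \frac{5}{6}, alpha*l = -2, so exp(alpha B) = cosh(-2) + (sinh(-2)/(\frac{5}{6}))*B = \cosh{\left(2 \right)} + (- \frac{6 \sinh{\left(2 \right)}}{5})*B.
Answer: \cosh{\left(2 \right)} - \frac{4063 \sinh{\left(2 \right)}}{4242} e_{12} + \frac{17 \sinh{\left(2 \right)}}{707} e_{13} + \frac{839 \sinh{\left(2 \right)}}{606} e_{23}


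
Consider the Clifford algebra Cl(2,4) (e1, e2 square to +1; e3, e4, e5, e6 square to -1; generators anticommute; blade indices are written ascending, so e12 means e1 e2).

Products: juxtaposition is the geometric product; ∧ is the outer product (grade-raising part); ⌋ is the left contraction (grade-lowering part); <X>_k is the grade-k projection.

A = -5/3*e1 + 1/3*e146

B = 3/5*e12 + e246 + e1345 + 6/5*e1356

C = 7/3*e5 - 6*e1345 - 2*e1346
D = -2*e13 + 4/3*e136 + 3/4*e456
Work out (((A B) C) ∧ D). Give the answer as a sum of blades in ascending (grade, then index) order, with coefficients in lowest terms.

step 1: -e2 - 1/3*e12 + 1/5*e246 - 19/15*e345 - 7/3*e356 - 5/3*e1246
step 2: -38/5*e1 + 10/3*e23 - 7/3*e25 + 133/45*e34 - 49/9*e36 - 2/5*e123 - 7/9*e125 - 14/3*e145 + 14*e146 + 38/15*e156 - 2*e2345 - 2/3*e2346 + 10*e2356 - 7/15*e2456 - 6*e12345 - 2*e12346 - 6/5*e12356 + 35/9*e12456
step 3: -14/3*e1235 - 57/10*e1456 + 28/9*e12356 + 5/2*e23456 - 37/30*e123456
Answer: -14/3*e1235 - 57/10*e1456 + 28/9*e12356 + 5/2*e23456 - 37/30*e123456


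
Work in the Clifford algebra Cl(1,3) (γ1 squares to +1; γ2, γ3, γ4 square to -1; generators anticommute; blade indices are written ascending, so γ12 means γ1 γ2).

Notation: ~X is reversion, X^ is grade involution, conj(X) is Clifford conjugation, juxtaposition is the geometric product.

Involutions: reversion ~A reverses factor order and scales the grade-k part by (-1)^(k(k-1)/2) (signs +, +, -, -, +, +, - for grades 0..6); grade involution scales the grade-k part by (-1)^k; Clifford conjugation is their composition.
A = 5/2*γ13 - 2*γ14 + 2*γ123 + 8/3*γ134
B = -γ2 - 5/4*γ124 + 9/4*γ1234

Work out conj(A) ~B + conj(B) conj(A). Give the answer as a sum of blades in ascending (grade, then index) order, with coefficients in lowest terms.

first term: -17/2*γ2 - 9/2*γ4 - 2*γ13 + 7/6*γ23 + 45/8*γ24 + 5/2*γ34 - 5/2*γ123 + 2*γ124 - 25/8*γ234 - 8/3*γ1234
second term: 17/2*γ2 + 9/2*γ4 + 2*γ13 + 7/6*γ23 + 45/8*γ24 + 5/2*γ34 + 5/2*γ123 - 2*γ124 - 25/8*γ234 - 8/3*γ1234
Answer: 7/3*γ23 + 45/4*γ24 + 5*γ34 - 25/4*γ234 - 16/3*γ1234


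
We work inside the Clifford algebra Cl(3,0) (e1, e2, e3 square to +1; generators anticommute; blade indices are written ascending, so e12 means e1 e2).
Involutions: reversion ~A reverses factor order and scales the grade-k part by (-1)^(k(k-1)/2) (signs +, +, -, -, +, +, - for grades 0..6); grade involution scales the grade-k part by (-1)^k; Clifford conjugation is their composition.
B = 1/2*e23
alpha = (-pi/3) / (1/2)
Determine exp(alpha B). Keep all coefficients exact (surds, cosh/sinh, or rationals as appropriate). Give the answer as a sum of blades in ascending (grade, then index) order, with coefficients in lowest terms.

B^2 = (1/2)^2*(e23)^2 = 1/4*(-1) = -1/4 (a basis 2-blade squares to minus the product of its generators' squares).
B^2 = -1/4 — B^2 < 0, so the exponential closes trigonometrically: l = 1/2, alpha*l = -pi/3, so exp(alpha B) = cos(-pi/3) + (sin(-pi/3)/(1/2))*B = 1/2 + (-sqrt(3))*B.
Answer: 1/2 - sqrt(3)/2*e23
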